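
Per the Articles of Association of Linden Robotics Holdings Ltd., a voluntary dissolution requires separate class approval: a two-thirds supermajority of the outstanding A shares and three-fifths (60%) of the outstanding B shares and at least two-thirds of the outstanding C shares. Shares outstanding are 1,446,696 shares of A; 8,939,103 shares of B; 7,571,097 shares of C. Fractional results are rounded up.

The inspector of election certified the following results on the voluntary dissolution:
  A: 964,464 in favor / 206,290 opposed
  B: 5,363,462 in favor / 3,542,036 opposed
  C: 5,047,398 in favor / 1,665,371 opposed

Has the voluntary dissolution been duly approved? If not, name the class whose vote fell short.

Approved — every class gave the required vote.

A: 2/3 of 1446696 = 964464; 964,464 required, 964,464 in favor — approved.
B: 3/5 of 8939103 = 5363461.80, rounded up to 5363462; 5,363,462 required, 5,363,462 in favor — approved.
C: 2/3 of 7571097 = 5047398; 5,047,398 required, 5,047,398 in favor — approved.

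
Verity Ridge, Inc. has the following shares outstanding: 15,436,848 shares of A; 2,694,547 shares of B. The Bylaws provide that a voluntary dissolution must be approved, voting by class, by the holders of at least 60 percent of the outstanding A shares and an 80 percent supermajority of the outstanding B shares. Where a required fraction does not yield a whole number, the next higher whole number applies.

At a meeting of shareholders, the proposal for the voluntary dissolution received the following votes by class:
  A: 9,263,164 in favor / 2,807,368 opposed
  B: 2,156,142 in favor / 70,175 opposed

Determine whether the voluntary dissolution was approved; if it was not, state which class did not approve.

A: 3/5 of 15436848 = 9262108.80, rounded up to 9262109; 9,262,109 required, 9,263,164 in favor — approved.
B: 4/5 of 2694547 = 2155637.60, rounded up to 2155638; 2,155,638 required, 2,156,142 in favor — approved.

Approved — every class gave the required vote.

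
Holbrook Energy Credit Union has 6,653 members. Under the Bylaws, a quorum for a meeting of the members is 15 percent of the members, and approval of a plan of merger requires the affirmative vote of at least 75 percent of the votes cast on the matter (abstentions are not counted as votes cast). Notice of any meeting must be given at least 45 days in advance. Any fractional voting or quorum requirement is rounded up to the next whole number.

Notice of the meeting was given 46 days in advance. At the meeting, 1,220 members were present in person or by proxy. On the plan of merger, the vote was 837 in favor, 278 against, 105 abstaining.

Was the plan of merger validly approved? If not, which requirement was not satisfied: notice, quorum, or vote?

Notice: 46 days given; 45 required. Satisfied.
Quorum: 15% of 6,653 = 997.95, rounded up to 998; 1,220 present. Satisfied.
Vote: requires three-fourths of the votes cast (1,220 − 105 abstaining = 1,115); 3/4 of 1115 = 836.25, rounded up to 837, so 837 needed; 837 in favor. Satisfied.

Valid — all requirements satisfied.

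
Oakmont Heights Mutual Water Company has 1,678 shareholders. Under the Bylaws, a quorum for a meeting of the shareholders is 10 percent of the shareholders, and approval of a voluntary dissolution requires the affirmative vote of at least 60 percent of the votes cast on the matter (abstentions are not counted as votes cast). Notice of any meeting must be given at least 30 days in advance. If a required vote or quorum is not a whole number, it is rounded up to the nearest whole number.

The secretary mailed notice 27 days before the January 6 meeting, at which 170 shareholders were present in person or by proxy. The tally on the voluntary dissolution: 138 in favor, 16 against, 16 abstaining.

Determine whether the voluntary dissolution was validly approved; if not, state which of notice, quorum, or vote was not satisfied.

Notice: 27 days given; 30 required. Not satisfied.
Quorum: 10% of 1,678 = 167.80, rounded up to 168; 170 present. Satisfied.
Vote: requires three-fifths of the votes cast (170 − 16 abstaining = 154); 3/5 of 154 = 92.40, rounded up to 93, so 93 needed; 138 in favor. Satisfied.

Invalid — notice requirement not satisfied.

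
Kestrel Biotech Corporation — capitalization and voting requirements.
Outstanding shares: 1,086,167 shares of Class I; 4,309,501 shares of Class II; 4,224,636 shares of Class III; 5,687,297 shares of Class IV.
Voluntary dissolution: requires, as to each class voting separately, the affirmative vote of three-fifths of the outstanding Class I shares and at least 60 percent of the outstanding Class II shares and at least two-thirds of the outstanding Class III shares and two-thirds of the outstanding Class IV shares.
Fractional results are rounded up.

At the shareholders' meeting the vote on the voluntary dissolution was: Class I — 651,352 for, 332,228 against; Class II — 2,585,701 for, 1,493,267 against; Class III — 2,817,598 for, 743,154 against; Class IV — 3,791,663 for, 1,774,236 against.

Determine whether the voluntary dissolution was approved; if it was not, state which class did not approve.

Not approved — the Class I shares did not give the required vote.

Class I: 3/5 of 1086167 = 651700.20, rounded up to 651701; 651,701 required, 651,352 in favor — not approved.
Class II: 3/5 of 4309501 = 2585700.60, rounded up to 2585701; 2,585,701 required, 2,585,701 in favor — approved.
Class III: 2/3 of 4224636 = 2816424; 2,816,424 required, 2,817,598 in favor — approved.
Class IV: 2/3 of 5687297 = 3791531.33, rounded up to 3791532; 3,791,532 required, 3,791,663 in favor — approved.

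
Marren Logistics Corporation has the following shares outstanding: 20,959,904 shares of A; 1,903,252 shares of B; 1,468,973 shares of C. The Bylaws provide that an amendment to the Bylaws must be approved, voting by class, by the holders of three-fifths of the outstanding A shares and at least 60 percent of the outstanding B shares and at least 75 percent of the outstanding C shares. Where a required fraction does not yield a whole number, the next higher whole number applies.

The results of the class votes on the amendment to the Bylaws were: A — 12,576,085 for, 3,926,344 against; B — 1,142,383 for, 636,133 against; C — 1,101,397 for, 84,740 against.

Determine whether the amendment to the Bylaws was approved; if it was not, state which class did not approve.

Not approved — the C shares did not give the required vote.

A: 3/5 of 20959904 = 12575942.40, rounded up to 12575943; 12,575,943 required, 12,576,085 in favor — approved.
B: 3/5 of 1903252 = 1141951.20, rounded up to 1141952; 1,141,952 required, 1,142,383 in favor — approved.
C: 3/4 of 1468973 = 1101729.75, rounded up to 1101730; 1,101,730 required, 1,101,397 in favor — not approved.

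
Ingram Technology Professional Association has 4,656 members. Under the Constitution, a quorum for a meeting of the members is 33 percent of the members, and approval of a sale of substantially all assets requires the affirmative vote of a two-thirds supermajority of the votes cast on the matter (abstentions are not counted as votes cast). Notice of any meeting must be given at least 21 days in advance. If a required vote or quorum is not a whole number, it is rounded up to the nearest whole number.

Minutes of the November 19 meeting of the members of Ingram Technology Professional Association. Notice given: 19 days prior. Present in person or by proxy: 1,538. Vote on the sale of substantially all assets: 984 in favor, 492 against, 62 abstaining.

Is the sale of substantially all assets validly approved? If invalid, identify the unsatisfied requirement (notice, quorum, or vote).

Notice: 19 days given; 21 required. Not satisfied.
Quorum: 33% of 4,656 = 1,536.48, rounded up to 1,537; 1,538 present. Satisfied.
Vote: requires two-thirds of the votes cast (1,538 − 62 abstaining = 1,476); 2/3 of 1476 = 984, so 984 needed; 984 in favor. Satisfied.

Invalid — notice requirement not satisfied.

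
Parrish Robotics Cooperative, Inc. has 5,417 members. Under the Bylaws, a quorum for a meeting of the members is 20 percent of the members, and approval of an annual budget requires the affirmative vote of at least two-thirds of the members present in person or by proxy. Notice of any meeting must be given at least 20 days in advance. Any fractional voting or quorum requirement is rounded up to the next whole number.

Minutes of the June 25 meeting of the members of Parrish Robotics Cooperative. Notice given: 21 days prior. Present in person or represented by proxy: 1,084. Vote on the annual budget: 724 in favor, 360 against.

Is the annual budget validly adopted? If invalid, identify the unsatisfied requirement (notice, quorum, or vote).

Notice: 21 days given; 20 required. Satisfied.
Quorum: 20% of 5,417 = 1,083.40, rounded up to 1,084; 1,084 present. Satisfied.
Vote: requires two-thirds of those present (1,084); 2/3 of 1084 = 722.67, rounded up to 723, so 723 needed; 724 in favor. Satisfied.

Valid — all requirements satisfied.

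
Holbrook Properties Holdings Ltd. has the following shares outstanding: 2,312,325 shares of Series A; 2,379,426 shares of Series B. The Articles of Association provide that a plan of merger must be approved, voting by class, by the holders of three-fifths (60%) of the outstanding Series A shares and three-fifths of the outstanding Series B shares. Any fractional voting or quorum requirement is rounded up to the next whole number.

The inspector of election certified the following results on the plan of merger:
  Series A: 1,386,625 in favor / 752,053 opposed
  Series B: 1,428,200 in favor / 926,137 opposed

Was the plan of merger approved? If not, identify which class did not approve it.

Series A: 3/5 of 2312325 = 1387395; 1,387,395 required, 1,386,625 in favor — not approved.
Series B: 3/5 of 2379426 = 1427655.60, rounded up to 1427656; 1,427,656 required, 1,428,200 in favor — approved.

Not approved — the Series A shares did not give the required vote.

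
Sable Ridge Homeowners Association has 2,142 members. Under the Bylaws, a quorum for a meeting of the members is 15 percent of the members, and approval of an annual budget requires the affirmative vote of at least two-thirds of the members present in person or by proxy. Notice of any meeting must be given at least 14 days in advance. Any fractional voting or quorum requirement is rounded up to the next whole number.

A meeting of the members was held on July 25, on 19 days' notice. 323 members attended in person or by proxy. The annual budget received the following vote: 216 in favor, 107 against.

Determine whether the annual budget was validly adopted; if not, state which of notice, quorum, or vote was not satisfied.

Notice: 19 days given; 14 required. Satisfied.
Quorum: 15% of 2,142 = 321.30, rounded up to 322; 323 present. Satisfied.
Vote: requires two-thirds of those present (323); 2/3 of 323 = 215.33, rounded up to 216, so 216 needed; 216 in favor. Satisfied.

Valid — all requirements satisfied.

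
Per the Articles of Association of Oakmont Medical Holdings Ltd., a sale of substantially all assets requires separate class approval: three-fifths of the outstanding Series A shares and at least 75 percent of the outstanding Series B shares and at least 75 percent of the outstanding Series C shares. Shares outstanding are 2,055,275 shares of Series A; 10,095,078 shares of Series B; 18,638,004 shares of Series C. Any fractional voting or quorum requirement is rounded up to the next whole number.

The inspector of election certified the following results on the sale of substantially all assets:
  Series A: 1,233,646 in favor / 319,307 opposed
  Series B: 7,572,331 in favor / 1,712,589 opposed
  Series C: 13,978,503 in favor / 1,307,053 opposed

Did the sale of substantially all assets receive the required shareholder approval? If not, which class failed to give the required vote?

Series A: 3/5 of 2055275 = 1233165; 1,233,165 required, 1,233,646 in favor — approved.
Series B: 3/4 of 10095078 = 7571308.50, rounded up to 7571309; 7,571,309 required, 7,572,331 in favor — approved.
Series C: 3/4 of 18638004 = 13978503; 13,978,503 required, 13,978,503 in favor — approved.

Approved — every class gave the required vote.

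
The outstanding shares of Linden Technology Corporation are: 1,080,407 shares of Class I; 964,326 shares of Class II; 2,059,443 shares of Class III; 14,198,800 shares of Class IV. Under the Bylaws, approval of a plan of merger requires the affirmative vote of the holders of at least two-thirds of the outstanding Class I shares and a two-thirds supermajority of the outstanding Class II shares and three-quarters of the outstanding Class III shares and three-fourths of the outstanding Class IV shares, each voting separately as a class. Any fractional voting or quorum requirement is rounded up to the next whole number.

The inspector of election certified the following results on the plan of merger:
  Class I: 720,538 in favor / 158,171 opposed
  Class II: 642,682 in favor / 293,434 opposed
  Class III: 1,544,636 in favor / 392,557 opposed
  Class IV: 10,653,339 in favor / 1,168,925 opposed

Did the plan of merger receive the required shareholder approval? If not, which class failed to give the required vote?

Class I: 2/3 of 1080407 = 720271.33, rounded up to 720272; 720,272 required, 720,538 in favor — approved.
Class II: 2/3 of 964326 = 642884; 642,884 required, 642,682 in favor — not approved.
Class III: 3/4 of 2059443 = 1544582.25, rounded up to 1544583; 1,544,583 required, 1,544,636 in favor — approved.
Class IV: 3/4 of 14198800 = 10649100; 10,649,100 required, 10,653,339 in favor — approved.

Not approved — the Class II shares did not give the required vote.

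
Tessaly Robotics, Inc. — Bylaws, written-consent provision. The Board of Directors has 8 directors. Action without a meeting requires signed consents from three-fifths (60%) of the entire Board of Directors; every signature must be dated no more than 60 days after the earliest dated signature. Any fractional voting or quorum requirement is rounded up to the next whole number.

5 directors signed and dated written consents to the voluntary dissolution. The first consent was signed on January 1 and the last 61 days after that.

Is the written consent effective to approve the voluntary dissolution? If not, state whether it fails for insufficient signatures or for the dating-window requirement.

Signatures required: three-fifths (60%) of 8 — 3/5 of 8 = 4.80, rounded up to 5, so 5 needed; 5 signed. Sufficient.
Dating window: the latest signature is 61 days after the earliest; the limit is 60 days. Outside the window.

Not effective — dating-window requirement not satisfied.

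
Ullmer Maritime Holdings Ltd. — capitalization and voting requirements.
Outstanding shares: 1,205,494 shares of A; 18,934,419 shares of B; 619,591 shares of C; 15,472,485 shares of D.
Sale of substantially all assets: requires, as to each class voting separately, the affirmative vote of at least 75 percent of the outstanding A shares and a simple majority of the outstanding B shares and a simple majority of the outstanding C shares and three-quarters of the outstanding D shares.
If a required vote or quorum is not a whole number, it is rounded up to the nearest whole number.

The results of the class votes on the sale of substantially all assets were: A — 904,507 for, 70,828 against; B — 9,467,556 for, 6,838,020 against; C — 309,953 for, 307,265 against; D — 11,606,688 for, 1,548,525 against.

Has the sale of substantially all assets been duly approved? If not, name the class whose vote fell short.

A: 3/4 of 1205494 = 904120.50, rounded up to 904121; 904,121 required, 904,507 in favor — approved.
B: a majority of 18934419 is 9467210; 9,467,210 required, 9,467,556 in favor — approved.
C: a majority of 619591 is 309796; 309,796 required, 309,953 in favor — approved.
D: 3/4 of 15472485 = 11604363.75, rounded up to 11604364; 11,604,364 required, 11,606,688 in favor — approved.

Approved — every class gave the required vote.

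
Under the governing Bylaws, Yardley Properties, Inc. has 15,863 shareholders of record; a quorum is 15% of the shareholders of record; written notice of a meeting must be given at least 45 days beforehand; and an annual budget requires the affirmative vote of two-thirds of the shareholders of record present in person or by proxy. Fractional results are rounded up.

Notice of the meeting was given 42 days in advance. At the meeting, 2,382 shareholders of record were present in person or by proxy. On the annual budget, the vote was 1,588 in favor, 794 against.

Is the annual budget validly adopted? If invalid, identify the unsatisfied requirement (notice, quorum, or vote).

Invalid — notice requirement not satisfied.

Notice: 42 days given; 45 required. Not satisfied.
Quorum: 15% of 15,863 = 2,379.45, rounded up to 2,380; 2,382 present. Satisfied.
Vote: requires two-thirds of those present (2,382); 2/3 of 2382 = 1588, so 1,588 needed; 1,588 in favor. Satisfied.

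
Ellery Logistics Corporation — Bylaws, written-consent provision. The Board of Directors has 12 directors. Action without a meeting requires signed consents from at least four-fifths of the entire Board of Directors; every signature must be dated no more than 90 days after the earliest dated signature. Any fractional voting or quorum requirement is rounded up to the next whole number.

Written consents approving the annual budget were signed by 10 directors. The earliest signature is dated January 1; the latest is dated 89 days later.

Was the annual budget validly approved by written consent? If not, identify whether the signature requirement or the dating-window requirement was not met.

Effective — both the signature and dating-window requirements are satisfied.

Signatures required: at least four-fifths of 12 — 4/5 of 12 = 9.60, rounded up to 10, so 10 needed; 10 signed. Sufficient.
Dating window: the latest signature is 89 days after the earliest; the limit is 90 days. Within the window.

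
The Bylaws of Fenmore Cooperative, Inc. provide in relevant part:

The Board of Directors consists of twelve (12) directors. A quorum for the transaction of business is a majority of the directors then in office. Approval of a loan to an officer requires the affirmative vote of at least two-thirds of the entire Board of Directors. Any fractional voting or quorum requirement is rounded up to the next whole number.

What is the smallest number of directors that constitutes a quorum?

A majority of 12 is 7.

7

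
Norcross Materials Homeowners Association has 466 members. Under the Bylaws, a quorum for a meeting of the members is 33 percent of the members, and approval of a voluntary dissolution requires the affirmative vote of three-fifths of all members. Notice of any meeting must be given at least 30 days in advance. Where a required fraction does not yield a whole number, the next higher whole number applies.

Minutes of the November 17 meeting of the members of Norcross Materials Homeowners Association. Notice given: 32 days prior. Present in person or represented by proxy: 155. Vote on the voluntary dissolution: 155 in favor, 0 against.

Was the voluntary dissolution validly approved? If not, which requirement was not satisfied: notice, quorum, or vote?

Invalid — vote requirement not satisfied.

Notice: 32 days given; 30 required. Satisfied.
Quorum: 33% of 466 = 153.78, rounded up to 154; 155 present. Satisfied.
Vote: requires three-fifths of all members (466); 3/5 of 466 = 279.60, rounded up to 280, so 280 needed; 155 in favor. Not satisfied.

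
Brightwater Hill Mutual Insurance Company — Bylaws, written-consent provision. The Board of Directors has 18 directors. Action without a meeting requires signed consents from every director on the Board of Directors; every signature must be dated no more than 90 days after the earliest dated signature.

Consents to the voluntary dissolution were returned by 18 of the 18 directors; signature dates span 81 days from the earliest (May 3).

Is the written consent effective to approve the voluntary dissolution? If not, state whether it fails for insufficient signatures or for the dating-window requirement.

Signatures required: every one of 18 — unanimous means all 18, so 18 needed; 18 signed. Sufficient.
Dating window: the latest signature is 81 days after the earliest; the limit is 90 days. Within the window.

Effective — both the signature and dating-window requirements are satisfied.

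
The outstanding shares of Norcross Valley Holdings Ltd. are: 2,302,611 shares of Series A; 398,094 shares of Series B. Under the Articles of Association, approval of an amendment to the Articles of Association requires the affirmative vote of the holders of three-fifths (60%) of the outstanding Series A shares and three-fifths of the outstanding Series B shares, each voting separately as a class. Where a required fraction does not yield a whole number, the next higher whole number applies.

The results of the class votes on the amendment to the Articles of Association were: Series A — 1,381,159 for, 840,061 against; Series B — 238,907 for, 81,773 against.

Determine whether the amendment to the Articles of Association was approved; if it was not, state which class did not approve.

Series A: 3/5 of 2302611 = 1381566.60, rounded up to 1381567; 1,381,567 required, 1,381,159 in favor — not approved.
Series B: 3/5 of 398094 = 238856.40, rounded up to 238857; 238,857 required, 238,907 in favor — approved.

Not approved — the Series A shares did not give the required vote.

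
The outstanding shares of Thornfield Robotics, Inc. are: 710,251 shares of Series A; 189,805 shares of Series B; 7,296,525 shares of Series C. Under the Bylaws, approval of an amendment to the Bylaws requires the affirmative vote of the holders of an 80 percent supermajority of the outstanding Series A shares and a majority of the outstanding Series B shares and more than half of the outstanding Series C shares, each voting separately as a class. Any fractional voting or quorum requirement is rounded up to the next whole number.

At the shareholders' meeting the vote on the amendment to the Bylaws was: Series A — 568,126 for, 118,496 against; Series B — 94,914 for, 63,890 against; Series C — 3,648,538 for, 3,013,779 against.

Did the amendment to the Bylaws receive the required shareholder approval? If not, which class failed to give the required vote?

Series A: 4/5 of 710251 = 568200.80, rounded up to 568201; 568,201 required, 568,126 in favor — not approved.
Series B: a majority of 189805 is 94903; 94,903 required, 94,914 in favor — approved.
Series C: a majority of 7296525 is 3648263; 3,648,263 required, 3,648,538 in favor — approved.

Not approved — the Series A shares did not give the required vote.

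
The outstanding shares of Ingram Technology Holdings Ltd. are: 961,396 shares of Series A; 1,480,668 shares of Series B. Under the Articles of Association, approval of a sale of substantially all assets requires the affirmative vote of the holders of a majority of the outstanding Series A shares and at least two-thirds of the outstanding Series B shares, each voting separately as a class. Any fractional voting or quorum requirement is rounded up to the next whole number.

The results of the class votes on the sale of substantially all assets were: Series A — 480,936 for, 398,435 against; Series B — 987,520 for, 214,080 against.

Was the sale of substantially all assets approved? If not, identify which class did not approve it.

Series A: a majority of 961396 is 480699; 480,699 required, 480,936 in favor — approved.
Series B: 2/3 of 1480668 = 987112; 987,112 required, 987,520 in favor — approved.

Approved — every class gave the required vote.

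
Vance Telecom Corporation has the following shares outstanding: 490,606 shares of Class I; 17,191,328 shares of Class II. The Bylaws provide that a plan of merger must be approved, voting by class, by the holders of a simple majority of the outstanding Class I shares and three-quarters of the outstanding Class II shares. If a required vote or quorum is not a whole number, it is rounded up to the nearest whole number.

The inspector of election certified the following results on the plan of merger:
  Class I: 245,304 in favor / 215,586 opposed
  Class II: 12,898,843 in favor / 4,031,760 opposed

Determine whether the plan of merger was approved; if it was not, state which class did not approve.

Class I: a majority of 490606 is 245304; 245,304 required, 245,304 in favor — approved.
Class II: 3/4 of 17191328 = 12893496; 12,893,496 required, 12,898,843 in favor — approved.

Approved — every class gave the required vote.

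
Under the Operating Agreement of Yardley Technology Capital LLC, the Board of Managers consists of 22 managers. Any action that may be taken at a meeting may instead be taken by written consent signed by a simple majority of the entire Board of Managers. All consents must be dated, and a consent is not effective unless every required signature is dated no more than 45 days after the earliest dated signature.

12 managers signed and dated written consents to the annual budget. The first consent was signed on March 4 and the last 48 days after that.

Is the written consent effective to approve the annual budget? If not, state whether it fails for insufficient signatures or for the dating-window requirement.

Signatures required: a simple majority of 22 — a majority of 22 is 12, so 12 needed; 12 signed. Sufficient.
Dating window: the latest signature is 48 days after the earliest; the limit is 45 days. Outside the window.

Not effective — dating-window requirement not satisfied.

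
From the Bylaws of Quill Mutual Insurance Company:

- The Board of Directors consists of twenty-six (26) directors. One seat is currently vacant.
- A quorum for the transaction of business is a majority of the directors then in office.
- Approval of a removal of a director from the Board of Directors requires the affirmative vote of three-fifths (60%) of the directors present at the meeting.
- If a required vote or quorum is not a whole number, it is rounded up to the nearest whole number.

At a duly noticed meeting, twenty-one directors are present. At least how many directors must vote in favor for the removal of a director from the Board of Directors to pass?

The removal of a director from the Board of Directors requires three-fifths of the directors present (21).
3/5 of 21 = 12.60, rounded up to 13.

13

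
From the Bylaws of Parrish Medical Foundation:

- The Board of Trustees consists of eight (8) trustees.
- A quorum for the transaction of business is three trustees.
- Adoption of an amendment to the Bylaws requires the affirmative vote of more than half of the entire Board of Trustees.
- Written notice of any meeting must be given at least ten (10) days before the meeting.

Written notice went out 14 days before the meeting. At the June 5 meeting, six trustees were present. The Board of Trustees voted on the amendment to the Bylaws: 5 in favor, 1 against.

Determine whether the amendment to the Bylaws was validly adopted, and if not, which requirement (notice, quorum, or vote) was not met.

Valid — all requirements satisfied.

Notice: 14 days given; 10 required (14 ≥ 10). Satisfied.
Quorum: 6 present; quorum is 3. Satisfied.
Vote: the amendment to the Bylaws requires a majority of the entire Board of Trustees (8). A majority of 8 is 5, so 5 affirmative votes are needed; 5 voted in favor. Satisfied.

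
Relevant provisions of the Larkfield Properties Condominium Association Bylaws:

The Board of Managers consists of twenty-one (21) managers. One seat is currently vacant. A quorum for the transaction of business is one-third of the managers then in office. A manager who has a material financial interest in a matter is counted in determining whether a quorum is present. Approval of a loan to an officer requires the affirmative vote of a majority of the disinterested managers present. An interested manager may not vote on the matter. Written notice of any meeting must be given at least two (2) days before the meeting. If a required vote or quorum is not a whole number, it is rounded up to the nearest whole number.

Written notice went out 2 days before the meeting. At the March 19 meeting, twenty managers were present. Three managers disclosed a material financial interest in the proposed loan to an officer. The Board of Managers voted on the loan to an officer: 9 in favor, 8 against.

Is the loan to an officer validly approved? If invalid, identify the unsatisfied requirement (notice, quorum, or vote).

Notice: 2 days given; 2 required (2 ≥ 2). Satisfied.
Quorum: 20 present (interested managers count toward quorum); quorum is 7. Satisfied.
Vote: the loan to an officer requires a majority of the disinterested managers present (20 − 3 = 17). A majority of 17 is 9, so 9 affirmative votes are needed; 9 voted in favor. Satisfied.

Valid — all requirements satisfied.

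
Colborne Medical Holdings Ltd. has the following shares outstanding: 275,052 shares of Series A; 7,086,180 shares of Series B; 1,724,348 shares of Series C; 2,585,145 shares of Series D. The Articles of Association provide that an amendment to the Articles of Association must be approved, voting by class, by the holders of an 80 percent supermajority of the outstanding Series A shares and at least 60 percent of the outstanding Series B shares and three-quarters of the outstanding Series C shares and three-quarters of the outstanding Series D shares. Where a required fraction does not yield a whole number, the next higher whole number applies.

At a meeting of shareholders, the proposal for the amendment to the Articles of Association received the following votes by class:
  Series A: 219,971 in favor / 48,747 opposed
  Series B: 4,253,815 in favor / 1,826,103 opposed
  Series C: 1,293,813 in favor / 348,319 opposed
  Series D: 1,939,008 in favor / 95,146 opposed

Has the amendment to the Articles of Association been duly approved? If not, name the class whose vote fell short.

Series A: 4/5 of 275052 = 220041.60, rounded up to 220042; 220,042 required, 219,971 in favor — not approved.
Series B: 3/5 of 7086180 = 4251708; 4,251,708 required, 4,253,815 in favor — approved.
Series C: 3/4 of 1724348 = 1293261; 1,293,261 required, 1,293,813 in favor — approved.
Series D: 3/4 of 2585145 = 1938858.75, rounded up to 1938859; 1,938,859 required, 1,939,008 in favor — approved.

Not approved — the Series A shares did not give the required vote.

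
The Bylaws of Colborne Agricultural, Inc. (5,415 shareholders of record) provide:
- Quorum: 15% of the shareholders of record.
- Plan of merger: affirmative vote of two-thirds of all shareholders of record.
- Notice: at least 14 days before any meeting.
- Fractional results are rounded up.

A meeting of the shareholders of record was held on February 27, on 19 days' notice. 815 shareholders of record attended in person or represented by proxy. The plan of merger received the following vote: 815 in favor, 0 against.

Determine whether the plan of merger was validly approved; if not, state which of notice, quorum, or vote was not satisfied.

Invalid — vote requirement not satisfied.

Notice: 19 days given; 14 required. Satisfied.
Quorum: 15% of 5,415 = 812.25, rounded up to 813; 815 present. Satisfied.
Vote: requires two-thirds of all shareholders of record (5,415); 2/3 of 5415 = 3610, so 3,610 needed; 815 in favor. Not satisfied.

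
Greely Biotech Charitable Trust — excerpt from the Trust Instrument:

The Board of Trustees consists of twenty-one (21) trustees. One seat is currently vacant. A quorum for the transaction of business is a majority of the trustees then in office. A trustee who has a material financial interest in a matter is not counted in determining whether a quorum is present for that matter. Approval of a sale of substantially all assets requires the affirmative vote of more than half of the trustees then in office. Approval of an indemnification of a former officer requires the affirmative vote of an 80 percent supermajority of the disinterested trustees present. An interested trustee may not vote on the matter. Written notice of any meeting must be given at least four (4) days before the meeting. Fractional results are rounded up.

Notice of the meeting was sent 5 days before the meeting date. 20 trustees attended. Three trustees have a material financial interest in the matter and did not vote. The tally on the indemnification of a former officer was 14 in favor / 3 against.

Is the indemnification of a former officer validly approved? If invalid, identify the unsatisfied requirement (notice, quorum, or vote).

Valid — all requirements satisfied.

Notice: 5 days given; 4 required (5 ≥ 4). Satisfied.
Quorum: 20 present, but the 3 interested trustees do not count, leaving 17. Quorum is 11. Satisfied.
Vote: the indemnification of a former officer requires four-fifths of the disinterested trustees present (20 − 3 = 17). 4/5 of 17 = 13.60, rounded up to 14, so 14 affirmative votes are needed; 14 voted in favor. Satisfied.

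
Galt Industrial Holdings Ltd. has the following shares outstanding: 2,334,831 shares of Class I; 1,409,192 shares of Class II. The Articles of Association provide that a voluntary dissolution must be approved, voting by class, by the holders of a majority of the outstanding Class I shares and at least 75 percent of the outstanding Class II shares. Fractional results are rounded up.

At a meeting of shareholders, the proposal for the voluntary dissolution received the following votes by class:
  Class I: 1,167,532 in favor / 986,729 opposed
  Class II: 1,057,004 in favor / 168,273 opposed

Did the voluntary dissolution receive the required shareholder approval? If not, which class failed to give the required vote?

Class I: a majority of 2334831 is 1167416; 1,167,416 required, 1,167,532 in favor — approved.
Class II: 3/4 of 1409192 = 1056894; 1,056,894 required, 1,057,004 in favor — approved.

Approved — every class gave the required vote.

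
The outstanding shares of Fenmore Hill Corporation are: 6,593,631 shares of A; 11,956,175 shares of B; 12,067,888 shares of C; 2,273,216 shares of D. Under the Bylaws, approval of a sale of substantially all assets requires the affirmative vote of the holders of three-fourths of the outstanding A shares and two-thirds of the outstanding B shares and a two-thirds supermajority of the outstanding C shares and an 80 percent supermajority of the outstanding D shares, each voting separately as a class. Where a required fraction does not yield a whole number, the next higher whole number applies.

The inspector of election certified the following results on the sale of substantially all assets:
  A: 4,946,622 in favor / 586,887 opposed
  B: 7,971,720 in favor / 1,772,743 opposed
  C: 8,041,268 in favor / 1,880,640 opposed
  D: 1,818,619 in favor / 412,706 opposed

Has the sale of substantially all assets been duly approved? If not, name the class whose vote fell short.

Not approved — the C shares did not give the required vote.

A: 3/4 of 6593631 = 4945223.25, rounded up to 4945224; 4,945,224 required, 4,946,622 in favor — approved.
B: 2/3 of 11956175 = 7970783.33, rounded up to 7970784; 7,970,784 required, 7,971,720 in favor — approved.
C: 2/3 of 12067888 = 8045258.67, rounded up to 8045259; 8,045,259 required, 8,041,268 in favor — not approved.
D: 4/5 of 2273216 = 1818572.80, rounded up to 1818573; 1,818,573 required, 1,818,619 in favor — approved.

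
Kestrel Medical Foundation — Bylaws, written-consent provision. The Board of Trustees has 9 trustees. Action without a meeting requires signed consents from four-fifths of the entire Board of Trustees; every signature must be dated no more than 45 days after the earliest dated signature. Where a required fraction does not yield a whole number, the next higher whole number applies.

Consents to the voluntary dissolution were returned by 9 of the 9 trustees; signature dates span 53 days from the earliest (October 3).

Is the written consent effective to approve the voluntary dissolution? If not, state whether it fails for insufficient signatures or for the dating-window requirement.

Not effective — dating-window requirement not satisfied.

Signatures required: four-fifths of 9 — 4/5 of 9 = 7.20, rounded up to 8, so 8 needed; 9 signed. Sufficient.
Dating window: the latest signature is 53 days after the earliest; the limit is 45 days. Outside the window.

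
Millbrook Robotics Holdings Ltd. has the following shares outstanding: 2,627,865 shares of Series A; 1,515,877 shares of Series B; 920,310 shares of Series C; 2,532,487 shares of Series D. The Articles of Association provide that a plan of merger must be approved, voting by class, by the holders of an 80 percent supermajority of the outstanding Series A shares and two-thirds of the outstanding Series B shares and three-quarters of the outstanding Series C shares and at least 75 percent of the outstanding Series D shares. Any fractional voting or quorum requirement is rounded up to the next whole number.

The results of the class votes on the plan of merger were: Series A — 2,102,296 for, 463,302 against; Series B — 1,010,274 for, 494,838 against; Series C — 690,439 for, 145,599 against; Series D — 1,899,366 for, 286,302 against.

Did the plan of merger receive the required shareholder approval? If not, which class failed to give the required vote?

Series A: 4/5 of 2627865 = 2102292; 2,102,292 required, 2,102,296 in favor — approved.
Series B: 2/3 of 1515877 = 1010584.67, rounded up to 1010585; 1,010,585 required, 1,010,274 in favor — not approved.
Series C: 3/4 of 920310 = 690232.50, rounded up to 690233; 690,233 required, 690,439 in favor — approved.
Series D: 3/4 of 2532487 = 1899365.25, rounded up to 1899366; 1,899,366 required, 1,899,366 in favor — approved.

Not approved — the Series B shares did not give the required vote.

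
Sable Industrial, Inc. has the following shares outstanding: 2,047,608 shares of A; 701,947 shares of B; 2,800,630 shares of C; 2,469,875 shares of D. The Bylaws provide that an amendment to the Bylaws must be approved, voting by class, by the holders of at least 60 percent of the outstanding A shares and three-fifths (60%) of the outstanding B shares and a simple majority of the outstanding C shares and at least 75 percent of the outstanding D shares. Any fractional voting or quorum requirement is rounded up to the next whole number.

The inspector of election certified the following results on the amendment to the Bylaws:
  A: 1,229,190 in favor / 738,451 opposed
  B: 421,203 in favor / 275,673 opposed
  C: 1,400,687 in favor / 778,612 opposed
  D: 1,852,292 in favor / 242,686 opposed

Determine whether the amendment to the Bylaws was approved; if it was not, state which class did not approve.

A: 3/5 of 2047608 = 1228564.80, rounded up to 1228565; 1,228,565 required, 1,229,190 in favor — approved.
B: 3/5 of 701947 = 421168.20, rounded up to 421169; 421,169 required, 421,203 in favor — approved.
C: a majority of 2800630 is 1400316; 1,400,316 required, 1,400,687 in favor — approved.
D: 3/4 of 2469875 = 1852406.25, rounded up to 1852407; 1,852,407 required, 1,852,292 in favor — not approved.

Not approved — the D shares did not give the required vote.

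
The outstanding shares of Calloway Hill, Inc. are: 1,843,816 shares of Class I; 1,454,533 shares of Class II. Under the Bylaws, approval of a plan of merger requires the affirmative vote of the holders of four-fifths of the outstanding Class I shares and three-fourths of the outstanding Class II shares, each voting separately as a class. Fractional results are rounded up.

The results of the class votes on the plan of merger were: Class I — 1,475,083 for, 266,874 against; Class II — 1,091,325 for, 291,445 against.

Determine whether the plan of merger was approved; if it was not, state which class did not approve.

Class I: 4/5 of 1843816 = 1475052.80, rounded up to 1475053; 1,475,053 required, 1,475,083 in favor — approved.
Class II: 3/4 of 1454533 = 1090899.75, rounded up to 1090900; 1,090,900 required, 1,091,325 in favor — approved.

Approved — every class gave the required vote.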